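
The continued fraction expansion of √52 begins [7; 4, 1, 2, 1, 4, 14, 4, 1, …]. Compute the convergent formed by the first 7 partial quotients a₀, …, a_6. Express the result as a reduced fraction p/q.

Start with 14.
4 + 1/(14/1) = 4 + 1/14 = 57/14
1 + 1/(57/14) = 1 + 14/57 = 71/57
2 + 1/(71/57) = 2 + 57/71 = 199/71
1 + 1/(199/71) = 1 + 71/199 = 270/199
4 + 1/(270/199) = 4 + 199/270 = 1279/270
7 + 1/(1279/270) = 7 + 270/1279 = 9223/1279

9223/1279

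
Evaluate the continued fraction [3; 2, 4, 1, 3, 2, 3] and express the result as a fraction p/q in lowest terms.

Use the convergent recurrence hₖ = aₖ·hₖ₋₁ + hₖ₋₂ (and likewise for the denominators kₖ):
a_0 = 3: 3/1
a_1 = 2: 7/2
a_2 = 4: 31/9
a_3 = 1: 38/11
a_4 = 3: 145/42
a_5 = 2: 328/95
a_6 = 3: 1129/327

1129/327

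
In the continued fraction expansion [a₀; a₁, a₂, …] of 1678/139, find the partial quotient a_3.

9

⌊1678/139⌋ = 12, remainder 10
⌊139/10⌋ = 13, remainder 9
⌊10/9⌋ = 1, remainder 1
⌊9/1⌋ = 9, remainder 0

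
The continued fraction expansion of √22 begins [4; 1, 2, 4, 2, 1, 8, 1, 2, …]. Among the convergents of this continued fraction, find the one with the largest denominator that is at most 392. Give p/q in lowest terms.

a_0 = 4: 4/1  (≤ bound)
a_1 = 1: 5/1  (≤ bound)
a_2 = 2: 14/3  (≤ bound)
a_3 = 4: 61/13  (≤ bound)
a_4 = 2: 136/29  (≤ bound)
a_5 = 1: 197/42  (≤ bound)
a_6 = 8: 1712/365  (≤ bound)
a_7 = 1: 1909/407  (> 392, stop)

1712/365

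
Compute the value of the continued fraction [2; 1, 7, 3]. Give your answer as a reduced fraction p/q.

a_0 = 2: 2/1
a_1 = 1: 3/1
a_2 = 7: 23/8
a_3 = 3: 72/25

72/25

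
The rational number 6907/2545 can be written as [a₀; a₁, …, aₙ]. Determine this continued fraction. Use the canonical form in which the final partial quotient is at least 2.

[2; 1, 2, 2, 60, 6]

6907 ÷ 2545 → quotient 2, remainder 1817
2545 ÷ 1817 → quotient 1, remainder 728
1817 ÷ 728 → quotient 2, remainder 361
728 ÷ 361 → quotient 2, remainder 6
361 ÷ 6 → quotient 60, remainder 1
6 ÷ 1 → quotient 6, remainder 0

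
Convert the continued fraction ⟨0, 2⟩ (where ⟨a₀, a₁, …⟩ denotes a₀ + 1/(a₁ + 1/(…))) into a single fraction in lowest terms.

a_0 = 0: 0/1
a_1 = 2: 1/2

1/2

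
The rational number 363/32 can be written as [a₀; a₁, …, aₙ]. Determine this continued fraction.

[11; 2, 1, 10]

363 ÷ 32 → quotient 11, remainder 11
32 ÷ 11 → quotient 2, remainder 10
11 ÷ 10 → quotient 1, remainder 1
10 ÷ 1 → quotient 10, remainder 0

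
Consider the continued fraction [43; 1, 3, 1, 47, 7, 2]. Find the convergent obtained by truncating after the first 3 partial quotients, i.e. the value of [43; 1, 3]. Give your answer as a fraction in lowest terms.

a_0 = 43: 43/1
a_1 = 1: 44/1
a_2 = 3: 175/4

175/4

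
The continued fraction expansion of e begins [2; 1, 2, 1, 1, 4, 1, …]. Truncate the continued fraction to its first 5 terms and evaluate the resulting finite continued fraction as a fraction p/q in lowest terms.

Collapse the nested fraction from the inside out:
Start with 1.
1 + 1/(1/1) = 1 + 1/1 = 2/1
2 + 1/(2/1) = 2 + 1/2 = 5/2
1 + 1/(5/2) = 1 + 2/5 = 7/5
2 + 1/(7/5) = 2 + 5/7 = 19/7

19/7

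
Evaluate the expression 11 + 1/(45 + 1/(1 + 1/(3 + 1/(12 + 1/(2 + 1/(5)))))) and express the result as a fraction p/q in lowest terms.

281906/25577

a_0 = 11: 11/1
a_1 = 45: 496/45
a_2 = 1: 507/46
a_3 = 3: 2017/183
a_4 = 12: 24711/2242
a_5 = 2: 51439/4667
a_6 = 5: 281906/25577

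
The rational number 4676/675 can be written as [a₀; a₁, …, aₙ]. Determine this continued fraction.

Apply division with remainder until the remainder is 0:
4676 = 6·675 + 626, so a_0 = 6
675 = 1·626 + 49, so a_1 = 1
626 = 12·49 + 38, so a_2 = 12
49 = 1·38 + 11, so a_3 = 1
38 = 3·11 + 5, so a_4 = 3
11 = 2·5 + 1, so a_5 = 2
5 = 5·1 + 0, so a_6 = 5

[6; 1, 12, 1, 3, 2, 5]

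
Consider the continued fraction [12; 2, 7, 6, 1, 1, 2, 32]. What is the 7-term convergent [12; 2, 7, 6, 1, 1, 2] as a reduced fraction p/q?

Start with 2.
1 + 1/(2/1) = 1 + 1/2 = 3/2
1 + 1/(3/2) = 1 + 2/3 = 5/3
6 + 1/(5/3) = 6 + 3/5 = 33/5
7 + 1/(33/5) = 7 + 5/33 = 236/33
2 + 1/(236/33) = 2 + 33/236 = 505/236
12 + 1/(505/236) = 12 + 236/505 = 6296/505

6296/505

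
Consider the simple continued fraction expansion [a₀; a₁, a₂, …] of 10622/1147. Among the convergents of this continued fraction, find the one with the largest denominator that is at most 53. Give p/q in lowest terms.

213/23

a_0 = 9: 9/1  (≤ bound)
a_1 = 3: 28/3  (≤ bound)
a_2 = 1: 37/4  (≤ bound)
a_3 = 5: 213/23  (≤ bound)
a_4 = 9: 1954/211  (> 53, stop)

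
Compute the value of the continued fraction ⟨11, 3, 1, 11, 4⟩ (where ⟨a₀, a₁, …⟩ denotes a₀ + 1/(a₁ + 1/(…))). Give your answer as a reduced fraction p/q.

2161/192

Start with 4.
11 + 1/(4/1) = 11 + 1/4 = 45/4
1 + 1/(45/4) = 1 + 4/45 = 49/45
3 + 1/(49/45) = 3 + 45/49 = 192/49
11 + 1/(192/49) = 11 + 49/192 = 2161/192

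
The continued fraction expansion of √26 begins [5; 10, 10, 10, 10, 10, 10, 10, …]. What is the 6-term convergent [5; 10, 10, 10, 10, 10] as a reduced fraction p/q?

Start with 10.
10 + 1/(10/1) = 10 + 1/10 = 101/10
10 + 1/(101/10) = 10 + 10/101 = 1020/101
10 + 1/(1020/101) = 10 + 101/1020 = 10301/1020
10 + 1/(10301/1020) = 10 + 1020/10301 = 104030/10301
5 + 1/(104030/10301) = 5 + 10301/104030 = 530451/104030

530451/104030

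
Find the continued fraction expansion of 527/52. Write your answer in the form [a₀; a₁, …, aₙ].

[10; 7, 2, 3]

Run the Euclidean algorithm, recording each quotient:
⌊527/52⌋ = 10, remainder 7
⌊52/7⌋ = 7, remainder 3
⌊7/3⌋ = 2, remainder 1
⌊3/1⌋ = 3, remainder 0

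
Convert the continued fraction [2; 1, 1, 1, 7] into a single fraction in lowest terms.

Work from the innermost term outward:
Start with 7.
1 + 1/(7/1) = 1 + 1/7 = 8/7
1 + 1/(8/7) = 1 + 7/8 = 15/8
1 + 1/(15/8) = 1 + 8/15 = 23/15
2 + 1/(23/15) = 2 + 15/23 = 61/23

61/23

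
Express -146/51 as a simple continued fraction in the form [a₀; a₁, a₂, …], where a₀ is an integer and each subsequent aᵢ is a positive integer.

[-3; 7, 3, 2]

Repeatedly divide and take the remainder:
-146 = -3·51 + 7, so a_0 = -3
51 = 7·7 + 2, so a_1 = 7
7 = 3·2 + 1, so a_2 = 3
2 = 2·1 + 0, so a_3 = 2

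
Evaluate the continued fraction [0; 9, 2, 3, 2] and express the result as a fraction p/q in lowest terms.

16/151

Use the convergent recurrence hₖ = aₖ·hₖ₋₁ + hₖ₋₂ (and likewise for the denominators kₖ):
a_0 = 0: 0/1
a_1 = 9: 1/9
a_2 = 2: 2/19
a_3 = 3: 7/66
a_4 = 2: 16/151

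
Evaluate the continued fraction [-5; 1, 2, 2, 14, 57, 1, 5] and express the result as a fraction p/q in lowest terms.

-150431/35089

a_0 = -5: -5/1
a_1 = 1: -4/1
a_2 = 2: -13/3
a_3 = 2: -30/7
a_4 = 14: -433/101
a_5 = 57: -24711/5764
a_6 = 1: -25144/5865
a_7 = 5: -150431/35089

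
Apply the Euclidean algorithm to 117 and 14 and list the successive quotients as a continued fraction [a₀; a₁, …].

Repeatedly divide and take the remainder:
117 ÷ 14 → quotient 8, remainder 5
14 ÷ 5 → quotient 2, remainder 4
5 ÷ 4 → quotient 1, remainder 1
4 ÷ 1 → quotient 4, remainder 0

[8; 2, 1, 4]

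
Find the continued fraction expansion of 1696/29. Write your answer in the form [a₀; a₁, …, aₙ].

[58; 2, 14]

1696 = 58·29 + 14, so a_0 = 58
29 = 2·14 + 1, so a_1 = 2
14 = 14·1 + 0, so a_2 = 14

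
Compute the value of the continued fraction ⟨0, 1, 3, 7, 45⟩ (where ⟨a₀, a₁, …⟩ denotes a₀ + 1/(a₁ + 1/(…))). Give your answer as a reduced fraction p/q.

a_0 = 0: 0/1
a_1 = 1: 1/1
a_2 = 3: 3/4
a_3 = 7: 22/29
a_4 = 45: 993/1309

993/1309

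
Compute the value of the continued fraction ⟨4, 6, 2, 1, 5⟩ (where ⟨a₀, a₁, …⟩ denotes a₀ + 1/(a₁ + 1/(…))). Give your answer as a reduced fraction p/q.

449/108

a_0 = 4: 4/1
a_1 = 6: 25/6
a_2 = 2: 54/13
a_3 = 1: 79/19
a_4 = 5: 449/108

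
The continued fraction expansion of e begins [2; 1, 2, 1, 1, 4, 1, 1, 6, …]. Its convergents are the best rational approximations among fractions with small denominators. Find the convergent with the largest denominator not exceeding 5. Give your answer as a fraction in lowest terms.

a_0 = 2: 2/1  (≤ bound)
a_1 = 1: 3/1  (≤ bound)
a_2 = 2: 8/3  (≤ bound)
a_3 = 1: 11/4  (≤ bound)
a_4 = 1: 19/7  (> 5, stop)

11/4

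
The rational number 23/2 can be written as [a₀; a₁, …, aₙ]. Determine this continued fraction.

[11; 2]

⌊23/2⌋ = 11, remainder 1
⌊2/1⌋ = 2, remainder 0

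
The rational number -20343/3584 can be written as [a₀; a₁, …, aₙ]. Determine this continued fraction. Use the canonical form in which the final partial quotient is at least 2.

⌊-20343/3584⌋ = -6, remainder 1161
⌊3584/1161⌋ = 3, remainder 101
⌊1161/101⌋ = 11, remainder 50
⌊101/50⌋ = 2, remainder 1
⌊50/1⌋ = 50, remainder 0

[-6; 3, 11, 2, 50]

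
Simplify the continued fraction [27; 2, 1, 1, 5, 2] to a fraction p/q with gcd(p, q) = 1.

Build up convergents one term at a time:
a_0 = 27: 27/1
a_1 = 2: 55/2
a_2 = 1: 82/3
a_3 = 1: 137/5
a_4 = 5: 767/28
a_5 = 2: 1671/61

1671/61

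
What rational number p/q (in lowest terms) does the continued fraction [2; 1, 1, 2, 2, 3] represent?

106/41

a_0 = 2: 2/1
a_1 = 1: 3/1
a_2 = 1: 5/2
a_3 = 2: 13/5
a_4 = 2: 31/12
a_5 = 3: 106/41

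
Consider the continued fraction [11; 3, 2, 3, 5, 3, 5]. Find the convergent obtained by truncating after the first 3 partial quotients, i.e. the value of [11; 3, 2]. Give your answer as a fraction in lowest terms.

a_0 = 11: 11/1
a_1 = 3: 34/3
a_2 = 2: 79/7

79/7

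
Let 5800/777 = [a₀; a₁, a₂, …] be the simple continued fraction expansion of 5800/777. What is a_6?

2

Repeatedly divide and take the remainder:
⌊5800/777⌋ = 7, remainder 361
⌊777/361⌋ = 2, remainder 55
⌊361/55⌋ = 6, remainder 31
⌊55/31⌋ = 1, remainder 24
⌊31/24⌋ = 1, remainder 7
⌊24/7⌋ = 3, remainder 3
⌊7/3⌋ = 2, remainder 1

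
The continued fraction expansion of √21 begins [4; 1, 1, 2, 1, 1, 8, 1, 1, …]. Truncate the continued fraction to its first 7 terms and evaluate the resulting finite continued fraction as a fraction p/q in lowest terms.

Start with 8.
1 + 1/(8/1) = 1 + 1/8 = 9/8
1 + 1/(9/8) = 1 + 8/9 = 17/9
2 + 1/(17/9) = 2 + 9/17 = 43/17
1 + 1/(43/17) = 1 + 17/43 = 60/43
1 + 1/(60/43) = 1 + 43/60 = 103/60
4 + 1/(103/60) = 4 + 60/103 = 472/103

472/103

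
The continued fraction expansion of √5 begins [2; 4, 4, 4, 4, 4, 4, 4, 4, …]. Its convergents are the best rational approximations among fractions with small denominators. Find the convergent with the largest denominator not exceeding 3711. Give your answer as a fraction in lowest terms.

2889/1292

a_0 = 2: 2/1  (≤ bound)
a_1 = 4: 9/4  (≤ bound)
a_2 = 4: 38/17  (≤ bound)
a_3 = 4: 161/72  (≤ bound)
a_4 = 4: 682/305  (≤ bound)
a_5 = 4: 2889/1292  (≤ bound)
a_6 = 4: 12238/5473  (> 3711, stop)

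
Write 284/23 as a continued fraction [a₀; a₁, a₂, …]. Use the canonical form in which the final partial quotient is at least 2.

⌊284/23⌋ = 12, remainder 8
⌊23/8⌋ = 2, remainder 7
⌊8/7⌋ = 1, remainder 1
⌊7/1⌋ = 7, remainder 0

[12; 2, 1, 7]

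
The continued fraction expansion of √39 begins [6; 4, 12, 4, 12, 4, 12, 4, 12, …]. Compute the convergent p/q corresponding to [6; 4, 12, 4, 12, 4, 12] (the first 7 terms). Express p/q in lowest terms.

Use the convergent recurrence hₖ = aₖ·hₖ₋₁ + hₖ₋₂ (and likewise for the denominators kₖ):
a_0 = 6: 6/1
a_1 = 4: 25/4
a_2 = 12: 306/49
a_3 = 4: 1249/200
a_4 = 12: 15294/2449
a_5 = 4: 62425/9996
a_6 = 12: 764394/122401

764394/122401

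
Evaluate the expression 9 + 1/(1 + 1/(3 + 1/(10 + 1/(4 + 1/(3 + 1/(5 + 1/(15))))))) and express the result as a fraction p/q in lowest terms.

Start with 15.
5 + 1/(15/1) = 5 + 1/15 = 76/15
3 + 1/(76/15) = 3 + 15/76 = 243/76
4 + 1/(243/76) = 4 + 76/243 = 1048/243
10 + 1/(1048/243) = 10 + 243/1048 = 10723/1048
3 + 1/(10723/1048) = 3 + 1048/10723 = 33217/10723
1 + 1/(33217/10723) = 1 + 10723/33217 = 43940/33217
9 + 1/(43940/33217) = 9 + 33217/43940 = 428677/43940

428677/43940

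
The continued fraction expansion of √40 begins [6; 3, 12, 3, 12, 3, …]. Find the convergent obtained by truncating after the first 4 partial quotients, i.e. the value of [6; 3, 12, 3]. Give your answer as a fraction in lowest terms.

721/114

Use the convergent recurrence hₖ = aₖ·hₖ₋₁ + hₖ₋₂ (and likewise for the denominators kₖ):
a_0 = 6: 6/1
a_1 = 3: 19/3
a_2 = 12: 234/37
a_3 = 3: 721/114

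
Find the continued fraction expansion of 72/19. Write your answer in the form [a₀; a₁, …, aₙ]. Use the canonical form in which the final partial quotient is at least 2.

Run the Euclidean algorithm, recording each quotient:
72 ÷ 19 → quotient 3, remainder 15
19 ÷ 15 → quotient 1, remainder 4
15 ÷ 4 → quotient 3, remainder 3
4 ÷ 3 → quotient 1, remainder 1
3 ÷ 1 → quotient 3, remainder 0

[3; 1, 3, 1, 3]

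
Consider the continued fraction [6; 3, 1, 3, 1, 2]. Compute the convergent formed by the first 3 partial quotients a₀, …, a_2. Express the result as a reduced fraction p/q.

25/4

Start with 1.
3 + 1/(1/1) = 3 + 1/1 = 4/1
6 + 1/(4/1) = 6 + 1/4 = 25/4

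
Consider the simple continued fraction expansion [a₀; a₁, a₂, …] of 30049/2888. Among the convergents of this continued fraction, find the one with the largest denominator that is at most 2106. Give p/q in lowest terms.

14806/1423

a_0 = 10: 10/1  (≤ bound)
a_1 = 2: 21/2  (≤ bound)
a_2 = 2: 52/5  (≤ bound)
a_3 = 7: 385/37  (≤ bound)
a_4 = 1: 437/42  (≤ bound)
a_5 = 33: 14806/1423  (≤ bound)
a_6 = 2: 30049/2888  (> 2106, stop)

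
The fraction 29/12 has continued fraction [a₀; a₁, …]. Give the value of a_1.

⌊29/12⌋ = 2, remainder 5
⌊12/5⌋ = 2, remainder 2

2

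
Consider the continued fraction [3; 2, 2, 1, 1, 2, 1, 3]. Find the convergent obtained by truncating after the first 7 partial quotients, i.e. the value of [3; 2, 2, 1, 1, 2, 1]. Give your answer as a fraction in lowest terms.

147/43

a_0 = 3: 3/1
a_1 = 2: 7/2
a_2 = 2: 17/5
a_3 = 1: 24/7
a_4 = 1: 41/12
a_5 = 2: 106/31
a_6 = 1: 147/43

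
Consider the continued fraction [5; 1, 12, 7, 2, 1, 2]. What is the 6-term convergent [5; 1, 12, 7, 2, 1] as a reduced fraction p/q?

1712/289

a_0 = 5: 5/1
a_1 = 1: 6/1
a_2 = 12: 77/13
a_3 = 7: 545/92
a_4 = 2: 1167/197
a_5 = 1: 1712/289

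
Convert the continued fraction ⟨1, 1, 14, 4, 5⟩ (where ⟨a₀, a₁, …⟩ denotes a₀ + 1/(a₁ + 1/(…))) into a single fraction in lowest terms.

619/320

Start with 5.
4 + 1/(5/1) = 4 + 1/5 = 21/5
14 + 1/(21/5) = 14 + 5/21 = 299/21
1 + 1/(299/21) = 1 + 21/299 = 320/299
1 + 1/(320/299) = 1 + 299/320 = 619/320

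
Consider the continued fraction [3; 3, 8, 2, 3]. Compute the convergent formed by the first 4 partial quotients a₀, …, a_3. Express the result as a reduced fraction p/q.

176/53

Use the convergent recurrence hₖ = aₖ·hₖ₋₁ + hₖ₋₂ (and likewise for the denominators kₖ):
a_0 = 3: 3/1
a_1 = 3: 10/3
a_2 = 8: 83/25
a_3 = 2: 176/53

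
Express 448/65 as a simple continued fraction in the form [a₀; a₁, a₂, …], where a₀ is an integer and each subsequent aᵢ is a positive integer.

[6; 1, 8, 3, 2]

Repeatedly divide and take the remainder:
448 = 6·65 + 58, so a_0 = 6
65 = 1·58 + 7, so a_1 = 1
58 = 8·7 + 2, so a_2 = 8
7 = 3·2 + 1, so a_3 = 3
2 = 2·1 + 0, so a_4 = 2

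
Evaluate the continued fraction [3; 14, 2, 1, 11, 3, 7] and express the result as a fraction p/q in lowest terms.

34826/11345

Build up convergents one term at a time:
a_0 = 3: 3/1
a_1 = 14: 43/14
a_2 = 2: 89/29
a_3 = 1: 132/43
a_4 = 11: 1541/502
a_5 = 3: 4755/1549
a_6 = 7: 34826/11345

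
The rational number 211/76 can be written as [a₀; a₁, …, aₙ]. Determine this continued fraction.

[2; 1, 3, 2, 8]

Run the Euclidean algorithm, recording each quotient:
⌊211/76⌋ = 2, remainder 59
⌊76/59⌋ = 1, remainder 17
⌊59/17⌋ = 3, remainder 8
⌊17/8⌋ = 2, remainder 1
⌊8/1⌋ = 8, remainder 0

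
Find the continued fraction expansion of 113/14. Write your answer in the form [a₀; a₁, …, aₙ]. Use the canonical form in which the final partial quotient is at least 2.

113 ÷ 14 → quotient 8, remainder 1
14 ÷ 1 → quotient 14, remainder 0

[8; 14]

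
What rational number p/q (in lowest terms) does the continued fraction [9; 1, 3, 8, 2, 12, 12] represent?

102899/10546

Build up convergents one term at a time:
a_0 = 9: 9/1
a_1 = 1: 10/1
a_2 = 3: 39/4
a_3 = 8: 322/33
a_4 = 2: 683/70
a_5 = 12: 8518/873
a_6 = 12: 102899/10546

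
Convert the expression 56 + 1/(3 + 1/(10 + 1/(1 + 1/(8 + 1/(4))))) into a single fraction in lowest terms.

70179/1246

Start with 4.
8 + 1/(4/1) = 8 + 1/4 = 33/4
1 + 1/(33/4) = 1 + 4/33 = 37/33
10 + 1/(37/33) = 10 + 33/37 = 403/37
3 + 1/(403/37) = 3 + 37/403 = 1246/403
56 + 1/(1246/403) = 56 + 403/1246 = 70179/1246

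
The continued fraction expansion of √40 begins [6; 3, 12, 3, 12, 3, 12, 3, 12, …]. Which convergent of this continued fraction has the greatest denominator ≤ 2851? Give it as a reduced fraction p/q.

8886/1405

List convergents until the denominator exceeds the bound:
a_0 = 6: 6/1  (≤ bound)
a_1 = 3: 19/3  (≤ bound)
a_2 = 12: 234/37  (≤ bound)
a_3 = 3: 721/114  (≤ bound)
a_4 = 12: 8886/1405  (≤ bound)
a_5 = 3: 27379/4329  (> 2851, stop)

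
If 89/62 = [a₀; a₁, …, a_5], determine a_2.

Apply division with remainder until the remainder is 0:
89 = 1·62 + 27, so a_0 = 1
62 = 2·27 + 8, so a_1 = 2
27 = 3·8 + 3, so a_2 = 3

3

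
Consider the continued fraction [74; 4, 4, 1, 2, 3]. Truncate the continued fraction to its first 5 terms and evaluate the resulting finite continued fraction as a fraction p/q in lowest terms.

Work from the innermost term outward:
Start with 2.
1 + 1/(2/1) = 1 + 1/2 = 3/2
4 + 1/(3/2) = 4 + 2/3 = 14/3
4 + 1/(14/3) = 4 + 3/14 = 59/14
74 + 1/(59/14) = 74 + 14/59 = 4380/59

4380/59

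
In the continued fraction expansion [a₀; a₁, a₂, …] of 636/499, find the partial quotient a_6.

1

636 ÷ 499 → quotient 1, remainder 137
499 ÷ 137 → quotient 3, remainder 88
137 ÷ 88 → quotient 1, remainder 49
88 ÷ 49 → quotient 1, remainder 39
49 ÷ 39 → quotient 1, remainder 10
39 ÷ 10 → quotient 3, remainder 9
10 ÷ 9 → quotient 1, remainder 1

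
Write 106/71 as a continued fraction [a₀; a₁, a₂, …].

[1; 2, 35]

106 = 1·71 + 35, so a_0 = 1
71 = 2·35 + 1, so a_1 = 2
35 = 35·1 + 0, so a_2 = 35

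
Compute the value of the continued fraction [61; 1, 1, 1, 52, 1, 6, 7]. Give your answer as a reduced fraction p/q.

Build up convergents one term at a time:
a_0 = 61: 61/1
a_1 = 1: 62/1
a_2 = 1: 123/2
a_3 = 1: 185/3
a_4 = 52: 9743/158
a_5 = 1: 9928/161
a_6 = 6: 69311/1124
a_7 = 7: 495105/8029

495105/8029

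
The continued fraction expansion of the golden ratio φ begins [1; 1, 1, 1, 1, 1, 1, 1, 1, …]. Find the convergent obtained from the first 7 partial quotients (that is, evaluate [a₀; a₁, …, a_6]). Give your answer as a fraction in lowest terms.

a_0 = 1: 1/1
a_1 = 1: 2/1
a_2 = 1: 3/2
a_3 = 1: 5/3
a_4 = 1: 8/5
a_5 = 1: 13/8
a_6 = 1: 21/13

21/13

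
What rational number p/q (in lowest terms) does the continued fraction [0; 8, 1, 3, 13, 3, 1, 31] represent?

6859/60048

Start with 31.
1 + 1/(31/1) = 1 + 1/31 = 32/31
3 + 1/(32/31) = 3 + 31/32 = 127/32
13 + 1/(127/32) = 13 + 32/127 = 1683/127
3 + 1/(1683/127) = 3 + 127/1683 = 5176/1683
1 + 1/(5176/1683) = 1 + 1683/5176 = 6859/5176
8 + 1/(6859/5176) = 8 + 5176/6859 = 60048/6859
0 + 1/(60048/6859) = 0 + 6859/60048 = 6859/60048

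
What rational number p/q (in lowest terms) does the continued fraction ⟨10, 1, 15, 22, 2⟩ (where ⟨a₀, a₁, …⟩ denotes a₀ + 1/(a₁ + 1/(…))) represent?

7897/722

Starting at the tail and folding back:
Start with 2.
22 + 1/(2/1) = 22 + 1/2 = 45/2
15 + 1/(45/2) = 15 + 2/45 = 677/45
1 + 1/(677/45) = 1 + 45/677 = 722/677
10 + 1/(722/677) = 10 + 677/722 = 7897/722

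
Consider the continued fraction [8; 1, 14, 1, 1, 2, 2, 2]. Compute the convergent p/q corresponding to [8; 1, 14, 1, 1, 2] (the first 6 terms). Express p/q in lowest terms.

697/78

Starting at the tail and folding back:
Start with 2.
1 + 1/(2/1) = 1 + 1/2 = 3/2
1 + 1/(3/2) = 1 + 2/3 = 5/3
14 + 1/(5/3) = 14 + 3/5 = 73/5
1 + 1/(73/5) = 1 + 5/73 = 78/73
8 + 1/(78/73) = 8 + 73/78 = 697/78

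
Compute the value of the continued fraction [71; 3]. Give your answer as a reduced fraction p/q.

214/3

Start with 3.
71 + 1/(3/1) = 71 + 1/3 = 214/3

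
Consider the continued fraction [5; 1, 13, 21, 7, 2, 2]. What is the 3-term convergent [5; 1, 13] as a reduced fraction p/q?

a_0 = 5: 5/1
a_1 = 1: 6/1
a_2 = 13: 83/14

83/14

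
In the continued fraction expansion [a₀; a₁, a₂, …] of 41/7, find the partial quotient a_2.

41 = 5·7 + 6, so a_0 = 5
7 = 1·6 + 1, so a_1 = 1
6 = 6·1 + 0, so a_2 = 6

6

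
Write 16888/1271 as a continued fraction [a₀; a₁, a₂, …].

⌊16888/1271⌋ = 13, remainder 365
⌊1271/365⌋ = 3, remainder 176
⌊365/176⌋ = 2, remainder 13
⌊176/13⌋ = 13, remainder 7
⌊13/7⌋ = 1, remainder 6
⌊7/6⌋ = 1, remainder 1
⌊6/1⌋ = 6, remainder 0

[13; 3, 2, 13, 1, 1, 6]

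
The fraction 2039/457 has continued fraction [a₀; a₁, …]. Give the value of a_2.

2039 ÷ 457 → quotient 4, remainder 211
457 ÷ 211 → quotient 2, remainder 35
211 ÷ 35 → quotient 6, remainder 1

6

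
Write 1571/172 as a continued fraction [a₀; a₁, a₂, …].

⌊1571/172⌋ = 9, remainder 23
⌊172/23⌋ = 7, remainder 11
⌊23/11⌋ = 2, remainder 1
⌊11/1⌋ = 11, remainder 0

[9; 7, 2, 11]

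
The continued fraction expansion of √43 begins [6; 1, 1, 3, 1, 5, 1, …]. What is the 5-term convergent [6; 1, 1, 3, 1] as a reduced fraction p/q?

Use the convergent recurrence hₖ = aₖ·hₖ₋₁ + hₖ₋₂ (and likewise for the denominators kₖ):
a_0 = 6: 6/1
a_1 = 1: 7/1
a_2 = 1: 13/2
a_3 = 3: 46/7
a_4 = 1: 59/9

59/9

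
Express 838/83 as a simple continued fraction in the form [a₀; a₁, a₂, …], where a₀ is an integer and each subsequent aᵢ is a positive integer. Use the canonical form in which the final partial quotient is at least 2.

[10; 10, 2, 1, 2]

838 = 10·83 + 8, so a_0 = 10
83 = 10·8 + 3, so a_1 = 10
8 = 2·3 + 2, so a_2 = 2
3 = 1·2 + 1, so a_3 = 1
2 = 2·1 + 0, so a_4 = 2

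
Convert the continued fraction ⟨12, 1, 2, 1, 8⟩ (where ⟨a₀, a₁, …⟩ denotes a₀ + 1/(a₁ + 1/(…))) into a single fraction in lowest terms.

Collapse the nested fraction from the inside out:
Start with 8.
1 + 1/(8/1) = 1 + 1/8 = 9/8
2 + 1/(9/8) = 2 + 8/9 = 26/9
1 + 1/(26/9) = 1 + 9/26 = 35/26
12 + 1/(35/26) = 12 + 26/35 = 446/35

446/35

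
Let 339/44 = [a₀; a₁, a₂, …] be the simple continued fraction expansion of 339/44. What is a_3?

⌊339/44⌋ = 7, remainder 31
⌊44/31⌋ = 1, remainder 13
⌊31/13⌋ = 2, remainder 5
⌊13/5⌋ = 2, remainder 3

2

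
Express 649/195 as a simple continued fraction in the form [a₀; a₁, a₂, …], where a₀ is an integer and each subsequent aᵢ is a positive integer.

Run the Euclidean algorithm, recording each quotient:
649 ÷ 195 → quotient 3, remainder 64
195 ÷ 64 → quotient 3, remainder 3
64 ÷ 3 → quotient 21, remainder 1
3 ÷ 1 → quotient 3, remainder 0

[3; 3, 21, 3]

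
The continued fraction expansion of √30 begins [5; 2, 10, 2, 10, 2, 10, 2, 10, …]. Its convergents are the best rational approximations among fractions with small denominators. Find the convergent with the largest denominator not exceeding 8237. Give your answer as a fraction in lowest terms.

5291/966

List convergents until the denominator exceeds the bound:
a_0 = 5: 5/1  (≤ bound)
a_1 = 2: 11/2  (≤ bound)
a_2 = 10: 115/21  (≤ bound)
a_3 = 2: 241/44  (≤ bound)
a_4 = 10: 2525/461  (≤ bound)
a_5 = 2: 5291/966  (≤ bound)
a_6 = 10: 55435/10121  (> 8237, stop)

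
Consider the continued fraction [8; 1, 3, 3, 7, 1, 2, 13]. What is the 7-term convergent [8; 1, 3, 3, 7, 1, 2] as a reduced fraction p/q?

Starting at the tail and folding back:
Start with 2.
1 + 1/(2/1) = 1 + 1/2 = 3/2
7 + 1/(3/2) = 7 + 2/3 = 23/3
3 + 1/(23/3) = 3 + 3/23 = 72/23
3 + 1/(72/23) = 3 + 23/72 = 239/72
1 + 1/(239/72) = 1 + 72/239 = 311/239
8 + 1/(311/239) = 8 + 239/311 = 2727/311

2727/311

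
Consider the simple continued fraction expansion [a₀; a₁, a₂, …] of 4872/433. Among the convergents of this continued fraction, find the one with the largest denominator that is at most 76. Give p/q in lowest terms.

a_0 = 11: 11/1  (≤ bound)
a_1 = 3: 34/3  (≤ bound)
a_2 = 1: 45/4  (≤ bound)
a_3 = 35: 1609/143  (> 76, stop)

45/4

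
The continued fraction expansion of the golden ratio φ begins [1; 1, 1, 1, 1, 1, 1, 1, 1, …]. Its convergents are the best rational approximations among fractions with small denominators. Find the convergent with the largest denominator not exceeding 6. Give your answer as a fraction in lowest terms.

8/5

a_0 = 1: 1/1  (≤ bound)
a_1 = 1: 2/1  (≤ bound)
a_2 = 1: 3/2  (≤ bound)
a_3 = 1: 5/3  (≤ bound)
a_4 = 1: 8/5  (≤ bound)
a_5 = 1: 13/8  (> 6, stop)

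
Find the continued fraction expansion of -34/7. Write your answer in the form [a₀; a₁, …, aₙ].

[-5; 7]

Run the Euclidean algorithm, recording each quotient:
-34 = -5·7 + 1, so a_0 = -5
7 = 7·1 + 0, so a_1 = 7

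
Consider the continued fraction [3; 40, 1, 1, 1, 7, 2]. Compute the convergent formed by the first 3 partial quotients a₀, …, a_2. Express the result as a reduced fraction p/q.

124/41

a_0 = 3: 3/1
a_1 = 40: 121/40
a_2 = 1: 124/41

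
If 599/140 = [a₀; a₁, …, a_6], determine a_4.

Run the Euclidean algorithm, recording each quotient:
⌊599/140⌋ = 4, remainder 39
⌊140/39⌋ = 3, remainder 23
⌊39/23⌋ = 1, remainder 16
⌊23/16⌋ = 1, remainder 7
⌊16/7⌋ = 2, remainder 2

2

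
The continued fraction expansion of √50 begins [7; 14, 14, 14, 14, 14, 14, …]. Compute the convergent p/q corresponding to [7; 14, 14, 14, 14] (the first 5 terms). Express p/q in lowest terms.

a_0 = 7: 7/1
a_1 = 14: 99/14
a_2 = 14: 1393/197
a_3 = 14: 19601/2772
a_4 = 14: 275807/39005

275807/39005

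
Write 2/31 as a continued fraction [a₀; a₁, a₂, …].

Apply division with remainder until the remainder is 0:
2 = 0·31 + 2, so a_0 = 0
31 = 15·2 + 1, so a_1 = 15
2 = 2·1 + 0, so a_2 = 2

[0; 15, 2]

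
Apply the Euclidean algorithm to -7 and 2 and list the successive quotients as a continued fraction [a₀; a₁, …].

[-4; 2]

-7 ÷ 2 → quotient -4, remainder 1
2 ÷ 1 → quotient 2, remainder 0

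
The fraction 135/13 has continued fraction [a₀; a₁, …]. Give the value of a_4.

135 = 10·13 + 5, so a_0 = 10
13 = 2·5 + 3, so a_1 = 2
5 = 1·3 + 2, so a_2 = 1
3 = 1·2 + 1, so a_3 = 1
2 = 2·1 + 0, so a_4 = 2

2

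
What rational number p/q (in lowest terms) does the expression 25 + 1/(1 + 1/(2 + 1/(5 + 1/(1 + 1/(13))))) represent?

6755/263

a_0 = 25: 25/1
a_1 = 1: 26/1
a_2 = 2: 77/3
a_3 = 5: 411/16
a_4 = 1: 488/19
a_5 = 13: 6755/263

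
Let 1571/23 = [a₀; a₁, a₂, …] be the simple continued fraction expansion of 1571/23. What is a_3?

2

1571 = 68·23 + 7, so a_0 = 68
23 = 3·7 + 2, so a_1 = 3
7 = 3·2 + 1, so a_2 = 3
2 = 2·1 + 0, so a_3 = 2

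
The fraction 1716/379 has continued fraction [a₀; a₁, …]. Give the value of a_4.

1

Run the Euclidean algorithm, recording each quotient:
1716 ÷ 379 → quotient 4, remainder 200
379 ÷ 200 → quotient 1, remainder 179
200 ÷ 179 → quotient 1, remainder 21
179 ÷ 21 → quotient 8, remainder 11
21 ÷ 11 → quotient 1, remainder 10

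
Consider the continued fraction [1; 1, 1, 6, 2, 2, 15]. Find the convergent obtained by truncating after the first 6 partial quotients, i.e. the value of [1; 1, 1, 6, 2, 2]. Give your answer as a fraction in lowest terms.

Start with 2.
2 + 1/(2/1) = 2 + 1/2 = 5/2
6 + 1/(5/2) = 6 + 2/5 = 32/5
1 + 1/(32/5) = 1 + 5/32 = 37/32
1 + 1/(37/32) = 1 + 32/37 = 69/37
1 + 1/(69/37) = 1 + 37/69 = 106/69

106/69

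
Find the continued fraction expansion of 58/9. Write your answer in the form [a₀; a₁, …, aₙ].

Repeatedly divide and take the remainder:
58 ÷ 9 → quotient 6, remainder 4
9 ÷ 4 → quotient 2, remainder 1
4 ÷ 1 → quotient 4, remainder 0

[6; 2, 4]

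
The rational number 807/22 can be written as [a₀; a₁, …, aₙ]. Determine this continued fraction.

[36; 1, 2, 7]

807 = 36·22 + 15, so a_0 = 36
22 = 1·15 + 7, so a_1 = 1
15 = 2·7 + 1, so a_2 = 2
7 = 7·1 + 0, so a_3 = 7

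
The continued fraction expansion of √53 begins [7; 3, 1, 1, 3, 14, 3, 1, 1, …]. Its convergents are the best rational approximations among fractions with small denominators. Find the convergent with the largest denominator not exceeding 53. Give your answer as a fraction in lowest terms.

List convergents until the denominator exceeds the bound:
a_0 = 7: 7/1  (≤ bound)
a_1 = 3: 22/3  (≤ bound)
a_2 = 1: 29/4  (≤ bound)
a_3 = 1: 51/7  (≤ bound)
a_4 = 3: 182/25  (≤ bound)
a_5 = 14: 2599/357  (> 53, stop)

182/25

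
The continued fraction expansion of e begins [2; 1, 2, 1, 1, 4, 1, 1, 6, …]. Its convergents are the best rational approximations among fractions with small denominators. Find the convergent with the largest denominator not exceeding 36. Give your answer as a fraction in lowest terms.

List convergents until the denominator exceeds the bound:
a_0 = 2: 2/1  (≤ bound)
a_1 = 1: 3/1  (≤ bound)
a_2 = 2: 8/3  (≤ bound)
a_3 = 1: 11/4  (≤ bound)
a_4 = 1: 19/7  (≤ bound)
a_5 = 4: 87/32  (≤ bound)
a_6 = 1: 106/39  (> 36, stop)

87/32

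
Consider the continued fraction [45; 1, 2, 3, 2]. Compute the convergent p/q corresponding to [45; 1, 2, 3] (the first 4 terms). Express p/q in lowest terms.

457/10

a_0 = 45: 45/1
a_1 = 1: 46/1
a_2 = 2: 137/3
a_3 = 3: 457/10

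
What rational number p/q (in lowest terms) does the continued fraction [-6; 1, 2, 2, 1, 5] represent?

Start with 5.
1 + 1/(5/1) = 1 + 1/5 = 6/5
2 + 1/(6/5) = 2 + 5/6 = 17/6
2 + 1/(17/6) = 2 + 6/17 = 40/17
1 + 1/(40/17) = 1 + 17/40 = 57/40
-6 + 1/(57/40) = -6 + 40/57 = -302/57

-302/57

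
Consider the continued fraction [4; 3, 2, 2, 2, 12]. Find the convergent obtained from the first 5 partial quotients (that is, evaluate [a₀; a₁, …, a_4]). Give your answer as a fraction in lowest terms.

176/41

a_0 = 4: 4/1
a_1 = 3: 13/3
a_2 = 2: 30/7
a_3 = 2: 73/17
a_4 = 2: 176/41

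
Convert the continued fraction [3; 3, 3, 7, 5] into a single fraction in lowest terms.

Start with 5.
7 + 1/(5/1) = 7 + 1/5 = 36/5
3 + 1/(36/5) = 3 + 5/36 = 113/36
3 + 1/(113/36) = 3 + 36/113 = 375/113
3 + 1/(375/113) = 3 + 113/375 = 1238/375

1238/375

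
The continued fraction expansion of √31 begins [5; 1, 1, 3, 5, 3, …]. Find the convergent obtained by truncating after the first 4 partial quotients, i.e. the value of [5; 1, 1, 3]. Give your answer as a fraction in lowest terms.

Build up convergents one term at a time:
a_0 = 5: 5/1
a_1 = 1: 6/1
a_2 = 1: 11/2
a_3 = 3: 39/7

39/7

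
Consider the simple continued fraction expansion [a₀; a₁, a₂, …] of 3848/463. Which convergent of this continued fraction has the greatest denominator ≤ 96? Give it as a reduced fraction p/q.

List convergents until the denominator exceeds the bound:
a_0 = 8: 8/1  (≤ bound)
a_1 = 3: 25/3  (≤ bound)
a_2 = 4: 108/13  (≤ bound)
a_3 = 1: 133/16  (≤ bound)
a_4 = 1: 241/29  (≤ bound)
a_5 = 1: 374/45  (≤ bound)
a_6 = 4: 1737/209  (> 96, stop)

374/45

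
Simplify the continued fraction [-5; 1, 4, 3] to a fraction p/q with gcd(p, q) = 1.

-67/16

Start with 3.
4 + 1/(3/1) = 4 + 1/3 = 13/3
1 + 1/(13/3) = 1 + 3/13 = 16/13
-5 + 1/(16/13) = -5 + 13/16 = -67/16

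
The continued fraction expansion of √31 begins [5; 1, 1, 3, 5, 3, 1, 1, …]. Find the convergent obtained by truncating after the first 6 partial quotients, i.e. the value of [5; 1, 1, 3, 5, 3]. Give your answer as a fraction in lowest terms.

657/118

Work from the innermost term outward:
Start with 3.
5 + 1/(3/1) = 5 + 1/3 = 16/3
3 + 1/(16/3) = 3 + 3/16 = 51/16
1 + 1/(51/16) = 1 + 16/51 = 67/51
1 + 1/(67/51) = 1 + 51/67 = 118/67
5 + 1/(118/67) = 5 + 67/118 = 657/118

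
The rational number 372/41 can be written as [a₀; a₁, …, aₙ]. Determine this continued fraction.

[9; 13, 1, 2]

372 ÷ 41 → quotient 9, remainder 3
41 ÷ 3 → quotient 13, remainder 2
3 ÷ 2 → quotient 1, remainder 1
2 ÷ 1 → quotient 2, remainder 0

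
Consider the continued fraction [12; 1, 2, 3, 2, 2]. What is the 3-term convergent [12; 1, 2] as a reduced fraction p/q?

38/3

Start with 2.
1 + 1/(2/1) = 1 + 1/2 = 3/2
12 + 1/(3/2) = 12 + 2/3 = 38/3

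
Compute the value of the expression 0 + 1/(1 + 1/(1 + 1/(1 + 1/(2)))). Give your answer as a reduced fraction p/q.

Use the convergent recurrence hₖ = aₖ·hₖ₋₁ + hₖ₋₂ (and likewise for the denominators kₖ):
a_0 = 0: 0/1
a_1 = 1: 1/1
a_2 = 1: 1/2
a_3 = 1: 2/3
a_4 = 2: 5/8

5/8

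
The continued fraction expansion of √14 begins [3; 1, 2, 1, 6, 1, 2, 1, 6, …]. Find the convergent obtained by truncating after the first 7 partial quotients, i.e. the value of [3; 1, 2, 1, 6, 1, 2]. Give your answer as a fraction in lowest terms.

Compute successive convergents:
a_0 = 3: 3/1
a_1 = 1: 4/1
a_2 = 2: 11/3
a_3 = 1: 15/4
a_4 = 6: 101/27
a_5 = 1: 116/31
a_6 = 2: 333/89

333/89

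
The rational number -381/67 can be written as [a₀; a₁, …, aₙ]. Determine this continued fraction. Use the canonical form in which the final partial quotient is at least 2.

Run the Euclidean algorithm, recording each quotient:
⌊-381/67⌋ = -6, remainder 21
⌊67/21⌋ = 3, remainder 4
⌊21/4⌋ = 5, remainder 1
⌊4/1⌋ = 4, remainder 0

[-6; 3, 5, 4]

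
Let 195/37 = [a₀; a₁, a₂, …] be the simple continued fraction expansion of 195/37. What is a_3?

2

Run the Euclidean algorithm, recording each quotient:
195 = 5·37 + 10, so a_0 = 5
37 = 3·10 + 7, so a_1 = 3
10 = 1·7 + 3, so a_2 = 1
7 = 2·3 + 1, so a_3 = 2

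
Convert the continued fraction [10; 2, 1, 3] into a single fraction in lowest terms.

114/11

Start with 3.
1 + 1/(3/1) = 1 + 1/3 = 4/3
2 + 1/(4/3) = 2 + 3/4 = 11/4
10 + 1/(11/4) = 10 + 4/11 = 114/11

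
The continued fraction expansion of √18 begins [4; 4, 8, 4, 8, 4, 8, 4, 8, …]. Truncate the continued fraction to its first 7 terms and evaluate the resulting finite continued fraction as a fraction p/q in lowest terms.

Start with 8.
4 + 1/(8/1) = 4 + 1/8 = 33/8
8 + 1/(33/8) = 8 + 8/33 = 272/33
4 + 1/(272/33) = 4 + 33/272 = 1121/272
8 + 1/(1121/272) = 8 + 272/1121 = 9240/1121
4 + 1/(9240/1121) = 4 + 1121/9240 = 38081/9240
4 + 1/(38081/9240) = 4 + 9240/38081 = 161564/38081

161564/38081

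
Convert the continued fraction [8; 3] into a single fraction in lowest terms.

Work from the innermost term outward:
Start with 3.
8 + 1/(3/1) = 8 + 1/3 = 25/3

25/3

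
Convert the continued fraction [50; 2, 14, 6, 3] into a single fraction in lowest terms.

28119/557

Starting at the tail and folding back:
Start with 3.
6 + 1/(3/1) = 6 + 1/3 = 19/3
14 + 1/(19/3) = 14 + 3/19 = 269/19
2 + 1/(269/19) = 2 + 19/269 = 557/269
50 + 1/(557/269) = 50 + 269/557 = 28119/557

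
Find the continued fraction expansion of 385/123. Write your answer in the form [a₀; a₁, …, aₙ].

[3; 7, 1, 2, 5]

⌊385/123⌋ = 3, remainder 16
⌊123/16⌋ = 7, remainder 11
⌊16/11⌋ = 1, remainder 5
⌊11/5⌋ = 2, remainder 1
⌊5/1⌋ = 5, remainder 0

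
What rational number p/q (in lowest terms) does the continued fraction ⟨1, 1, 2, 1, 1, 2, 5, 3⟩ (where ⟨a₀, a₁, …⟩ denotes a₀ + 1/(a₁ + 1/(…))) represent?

Use the convergent recurrence hₖ = aₖ·hₖ₋₁ + hₖ₋₂ (and likewise for the denominators kₖ):
a_0 = 1: 1/1
a_1 = 1: 2/1
a_2 = 2: 5/3
a_3 = 1: 7/4
a_4 = 1: 12/7
a_5 = 2: 31/18
a_6 = 5: 167/97
a_7 = 3: 532/309

532/309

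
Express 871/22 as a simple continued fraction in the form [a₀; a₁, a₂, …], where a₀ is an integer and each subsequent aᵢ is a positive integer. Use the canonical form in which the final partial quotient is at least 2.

871 ÷ 22 → quotient 39, remainder 13
22 ÷ 13 → quotient 1, remainder 9
13 ÷ 9 → quotient 1, remainder 4
9 ÷ 4 → quotient 2, remainder 1
4 ÷ 1 → quotient 4, remainder 0

[39; 1, 1, 2, 4]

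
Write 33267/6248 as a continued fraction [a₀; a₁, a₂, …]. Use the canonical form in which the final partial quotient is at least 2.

Run the Euclidean algorithm, recording each quotient:
33267 ÷ 6248 → quotient 5, remainder 2027
6248 ÷ 2027 → quotient 3, remainder 167
2027 ÷ 167 → quotient 12, remainder 23
167 ÷ 23 → quotient 7, remainder 6
23 ÷ 6 → quotient 3, remainder 5
6 ÷ 5 → quotient 1, remainder 1
5 ÷ 1 → quotient 5, remainder 0

[5; 3, 12, 7, 3, 1, 5]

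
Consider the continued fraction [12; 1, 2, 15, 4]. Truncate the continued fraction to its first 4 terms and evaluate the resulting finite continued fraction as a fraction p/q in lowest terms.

583/46

Start with 15.
2 + 1/(15/1) = 2 + 1/15 = 31/15
1 + 1/(31/15) = 1 + 15/31 = 46/31
12 + 1/(46/31) = 12 + 31/46 = 583/46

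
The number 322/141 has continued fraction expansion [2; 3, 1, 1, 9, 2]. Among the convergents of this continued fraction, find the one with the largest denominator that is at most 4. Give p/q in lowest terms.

9/4

List convergents until the denominator exceeds the bound:
a_0 = 2: 2/1  (≤ bound)
a_1 = 3: 7/3  (≤ bound)
a_2 = 1: 9/4  (≤ bound)
a_3 = 1: 16/7  (> 4, stop)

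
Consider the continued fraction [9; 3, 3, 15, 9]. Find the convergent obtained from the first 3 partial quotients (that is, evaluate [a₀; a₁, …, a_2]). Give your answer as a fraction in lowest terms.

93/10

Work from the innermost term outward:
Start with 3.
3 + 1/(3/1) = 3 + 1/3 = 10/3
9 + 1/(10/3) = 9 + 3/10 = 93/10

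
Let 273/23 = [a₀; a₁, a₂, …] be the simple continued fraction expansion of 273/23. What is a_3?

273 ÷ 23 → quotient 11, remainder 20
23 ÷ 20 → quotient 1, remainder 3
20 ÷ 3 → quotient 6, remainder 2
3 ÷ 2 → quotient 1, remainder 1

1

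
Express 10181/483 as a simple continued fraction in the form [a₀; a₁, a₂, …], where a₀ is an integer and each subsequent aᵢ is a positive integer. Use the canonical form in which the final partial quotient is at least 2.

[21; 12, 1, 2, 2, 5]

Apply division with remainder until the remainder is 0:
⌊10181/483⌋ = 21, remainder 38
⌊483/38⌋ = 12, remainder 27
⌊38/27⌋ = 1, remainder 11
⌊27/11⌋ = 2, remainder 5
⌊11/5⌋ = 2, remainder 1
⌊5/1⌋ = 5, remainder 0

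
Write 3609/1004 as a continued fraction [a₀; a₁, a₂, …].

3609 ÷ 1004 → quotient 3, remainder 597
1004 ÷ 597 → quotient 1, remainder 407
597 ÷ 407 → quotient 1, remainder 190
407 ÷ 190 → quotient 2, remainder 27
190 ÷ 27 → quotient 7, remainder 1
27 ÷ 1 → quotient 27, remainder 0

[3; 1, 1, 2, 7, 27]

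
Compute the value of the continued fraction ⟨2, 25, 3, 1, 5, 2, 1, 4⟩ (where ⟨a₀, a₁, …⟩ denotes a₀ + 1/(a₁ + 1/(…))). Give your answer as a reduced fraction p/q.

Build up convergents one term at a time:
a_0 = 2: 2/1
a_1 = 25: 51/25
a_2 = 3: 155/76
a_3 = 1: 206/101
a_4 = 5: 1185/581
a_5 = 2: 2576/1263
a_6 = 1: 3761/1844
a_7 = 4: 17620/8639

17620/8639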